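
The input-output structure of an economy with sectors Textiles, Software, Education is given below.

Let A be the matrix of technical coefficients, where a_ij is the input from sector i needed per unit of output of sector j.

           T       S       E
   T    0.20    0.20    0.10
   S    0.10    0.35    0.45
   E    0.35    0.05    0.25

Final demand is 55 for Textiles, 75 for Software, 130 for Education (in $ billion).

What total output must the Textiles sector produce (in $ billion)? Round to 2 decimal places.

I − A =
  [   0.80    -0.20    -0.10]
  [  -0.10     0.65    -0.45]
  [  -0.35    -0.05     0.75]
Cofactors of I−A, C_ij = (−1)^(i+j)·(minor ij) (rows/columns in the sector order above):
  C_11 = (0.65)(0.75) − (-0.45)(-0.05) = 0.4650
  C_12 = −[(-0.10)(0.75) − (-0.45)(-0.35)] = 0.2325
  C_13 = (-0.10)(-0.05) − (0.65)(-0.35) = 0.2325
  C_21 = −[(-0.20)(0.75) − (-0.10)(-0.05)] = 0.1550
  C_22 = (0.80)(0.75) − (-0.10)(-0.35) = 0.5650
  C_23 = −[(0.80)(-0.05) − (-0.20)(-0.35)] = 0.1100
  C_31 = (-0.20)(-0.45) − (-0.10)(0.65) = 0.1550
  C_32 = −[(0.80)(-0.45) − (-0.10)(-0.10)] = 0.3700
  C_33 = (0.80)(0.65) − (-0.20)(-0.10) = 0.5000
det(I−A) = Σ_j (I−A)_1j·C_1j = (0.80)(0.4650) + (-0.20)(0.2325) + (-0.10)(0.2325) = 0.30225
adj(I−A) = Cᵀ =
  [ 0.4650   0.1550   0.1550]
  [ 0.2325   0.5650   0.3700]
  [ 0.2325   0.1100   0.5000]
(I − A)⁻¹ = adj(I−A) / det(I−A) ≈
  [   1.5385     0.5128     0.5128]
  [   0.7692     1.8693     1.2242]
  [   0.7692     0.3639     1.6543]
x = (I − A)⁻¹ d = adj(I−A)·d / det(I−A), with det(I−A) = 0.30225:
  x_T = (0.4650·55 + 0.1550·75 + 0.1550·130) / 0.30225 = 57.35 / 0.30225 ≈ 189.74
  x_S = (0.2325·55 + 0.5650·75 + 0.3700·130) / 0.30225 = 103.2625 / 0.30225 ≈ 341.65
  x_E = (0.2325·55 + 0.1100·75 + 0.5000·130) / 0.30225 = 86.0375 / 0.30225 ≈ 284.66

x_T = 189.74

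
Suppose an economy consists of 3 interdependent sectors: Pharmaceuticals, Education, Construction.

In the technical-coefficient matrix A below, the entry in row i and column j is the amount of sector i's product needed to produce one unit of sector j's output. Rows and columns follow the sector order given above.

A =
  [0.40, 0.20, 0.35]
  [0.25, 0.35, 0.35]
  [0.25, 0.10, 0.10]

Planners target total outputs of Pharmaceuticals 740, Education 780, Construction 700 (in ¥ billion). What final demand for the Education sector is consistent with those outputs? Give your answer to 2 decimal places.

d_2 = 77.00

I − A =
  [   0.60    -0.20    -0.35]
  [  -0.25     0.65    -0.35]
  [  -0.25    -0.10     0.90]
d = (I − A) x:
  d_1 = (+0.60)·740 + (-0.20)·780 + (-0.35)·700 = 43.00
  d_2 = (-0.25)·740 + (+0.65)·780 + (-0.35)·700 = 77.00
  d_3 = (-0.25)·740 + (-0.10)·780 + (+0.90)·700 = 367.00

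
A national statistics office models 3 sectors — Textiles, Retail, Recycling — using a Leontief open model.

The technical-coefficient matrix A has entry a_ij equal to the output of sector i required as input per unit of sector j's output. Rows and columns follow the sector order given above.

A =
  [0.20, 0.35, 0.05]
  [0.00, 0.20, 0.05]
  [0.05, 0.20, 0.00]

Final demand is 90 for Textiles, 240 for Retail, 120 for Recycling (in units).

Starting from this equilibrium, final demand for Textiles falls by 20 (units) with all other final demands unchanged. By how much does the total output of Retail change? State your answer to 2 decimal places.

I − A =
  [   0.80    -0.35    -0.05]
  [   0.00     0.80    -0.05]
  [  -0.05    -0.20     1.00]
Cofactors of I−A, C_ij = (−1)^(i+j)·(minor ij) (rows/columns in the sector order above):
  C_11 = (0.80)(1.00) − (-0.05)(-0.20) = 0.7900
  C_12 = −[(0.00)(1.00) − (-0.05)(-0.05)] = 0.0025
  C_13 = (0.00)(-0.20) − (0.80)(-0.05) = 0.0400
  C_21 = −[(-0.35)(1.00) − (-0.05)(-0.20)] = 0.3600
  C_22 = (0.80)(1.00) − (-0.05)(-0.05) = 0.7975
  C_23 = −[(0.80)(-0.20) − (-0.35)(-0.05)] = 0.1775
  C_31 = (-0.35)(-0.05) − (-0.05)(0.80) = 0.0575
  C_32 = −[(0.80)(-0.05) − (-0.05)(0.00)] = 0.0400
  C_33 = (0.80)(0.80) − (-0.35)(0.00) = 0.6400
det(I−A) = Σ_j (I−A)_1j·C_1j = (0.80)(0.7900) + (-0.35)(0.0025) + (-0.05)(0.0400) = 0.629125
adj(I−A) = Cᵀ =
  [ 0.7900   0.3600   0.0575]
  [ 0.0025   0.7975   0.0400]
  [ 0.0400   0.1775   0.6400]
(I − A)⁻¹ = adj(I−A) / det(I−A) ≈
  [   1.2557     0.5722     0.0914]
  [   0.0040     1.2676     0.0636]
  [   0.0636     0.2821     1.0173]
Δx = (I − A)⁻¹ Δd with Δd having -20 in the Textiles component and 0 elsewhere.
So Δx_2 = L_21 · (-20), where L_21 = adj(I−A)_21 / det(I−A) = 0.0025 / 0.629125.
Δx_2 = 0.0025 × (-20) / 0.629125 = -0.05 / 0.629125 ≈ -0.08.

Δx_2 = -0.08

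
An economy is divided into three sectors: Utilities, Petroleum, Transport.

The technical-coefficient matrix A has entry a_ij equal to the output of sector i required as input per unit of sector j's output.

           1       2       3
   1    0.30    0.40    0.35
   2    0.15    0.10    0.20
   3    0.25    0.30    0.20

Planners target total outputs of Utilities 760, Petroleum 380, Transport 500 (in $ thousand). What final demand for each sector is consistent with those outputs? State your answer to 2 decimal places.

d_1 = 205.00, d_2 = 128.00, d_3 = 96.00

I − A =
  [   0.70    -0.40    -0.35]
  [  -0.15     0.90    -0.20]
  [  -0.25    -0.30     0.80]
d = (I − A) x:
  d_1 = (+0.70)·760 + (-0.40)·380 + (-0.35)·500 = 205.00
  d_2 = (-0.15)·760 + (+0.90)·380 + (-0.20)·500 = 128.00
  d_3 = (-0.25)·760 + (-0.30)·380 + (+0.80)·500 = 96.00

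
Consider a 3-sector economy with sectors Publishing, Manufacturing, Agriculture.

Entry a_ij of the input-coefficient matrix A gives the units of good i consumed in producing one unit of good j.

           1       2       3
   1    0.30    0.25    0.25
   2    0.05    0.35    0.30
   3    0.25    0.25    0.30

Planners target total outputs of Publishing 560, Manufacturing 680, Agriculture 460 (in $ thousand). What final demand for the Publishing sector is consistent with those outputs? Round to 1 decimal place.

I − A =
  [   0.70    -0.25    -0.25]
  [  -0.05     0.65    -0.30]
  [  -0.25    -0.25     0.70]
d = (I − A) x:
  d_1 = (+0.70)·560 + (-0.25)·680 + (-0.25)·460 = 107.0
  d_2 = (-0.05)·560 + (+0.65)·680 + (-0.30)·460 = 276.0
  d_3 = (-0.25)·560 + (-0.25)·680 + (+0.70)·460 = 12.0

d_1 = 107.0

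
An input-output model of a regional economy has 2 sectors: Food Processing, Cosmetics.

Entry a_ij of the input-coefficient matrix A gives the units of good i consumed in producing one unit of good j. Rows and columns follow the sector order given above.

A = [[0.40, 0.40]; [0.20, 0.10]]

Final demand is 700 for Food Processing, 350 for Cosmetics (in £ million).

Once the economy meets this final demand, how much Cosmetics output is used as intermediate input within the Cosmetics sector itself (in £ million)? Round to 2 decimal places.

z_22 = 76.09

I − A =
  [   0.60    -0.40]
  [  -0.20     0.90]
det(I−A) = (0.60)(0.90) − (-0.40)(-0.20) = 0.4600
adj(I−A) = [[0.90, 0.40], [0.20, 0.60]]
(I − A)⁻¹ = adj(I−A) / det(I−A) ≈
  [   1.9565     0.8696]
  [   0.4348     1.3043]
First solve x = (I − A)⁻¹ d = adj(I−A)·d / det(I−A); in particular x_2 = (0.20·700 + 0.60·350) / 0.4600 = 350.00 / 0.4600 ≈ 760.8696.
Intermediate flow from 2 to 2: z_22 = a_22 · x_2 = 0.10 × 350.00 / 0.4600 = 35.00 / 0.4600 ≈ 76.09.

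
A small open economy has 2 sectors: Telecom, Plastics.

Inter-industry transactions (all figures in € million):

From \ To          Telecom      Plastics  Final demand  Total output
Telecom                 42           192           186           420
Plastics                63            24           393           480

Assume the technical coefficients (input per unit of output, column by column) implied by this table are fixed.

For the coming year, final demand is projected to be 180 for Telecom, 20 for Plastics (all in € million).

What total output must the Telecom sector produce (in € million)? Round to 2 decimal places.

x_1 = 225.16

Technical coefficients a_ij = z_ij / X_j:
  a_11 = 42/420 = 0.10, a_21 = 63/420 = 0.15
  a_12 = 192/480 = 0.40, a_22 = 24/480 = 0.05
I − A =
  [   0.90    -0.40]
  [  -0.15     0.95]
det(I−A) = (0.90)(0.95) − (-0.40)(-0.15) = 0.7950
adj(I−A) = [[0.95, 0.40], [0.15, 0.90]]
(I − A)⁻¹ = adj(I−A) / det(I−A) ≈
  [   1.1950     0.5031]
  [   0.1887     1.1321]
x = (I − A)⁻¹ d = adj(I−A)·d / det(I−A), with det(I−A) = 0.7950:
  x_1 = (0.95·180 + 0.40·20) / 0.7950 = 179.00 / 0.7950 ≈ 225.16
  x_2 = (0.15·180 + 0.90·20) / 0.7950 = 45.00 / 0.7950 ≈ 56.60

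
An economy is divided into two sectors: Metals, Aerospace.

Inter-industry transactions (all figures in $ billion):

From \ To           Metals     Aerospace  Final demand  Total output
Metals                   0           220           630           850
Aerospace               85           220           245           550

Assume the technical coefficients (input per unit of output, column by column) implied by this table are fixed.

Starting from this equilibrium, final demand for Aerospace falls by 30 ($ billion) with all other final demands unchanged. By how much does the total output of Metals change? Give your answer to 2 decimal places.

Technical coefficients a_ij = z_ij / X_j:
  a_MM = 0/850 = 0.00, a_AM = 85/850 = 0.10
  a_MA = 220/550 = 0.40, a_AA = 220/550 = 0.40
I − A =
  [   1.00    -0.40]
  [  -0.10     0.60]
det(I−A) = (1.00)(0.60) − (-0.40)(-0.10) = 0.5600
adj(I−A) = [[0.60, 0.40], [0.10, 1.00]]
(I − A)⁻¹ = adj(I−A) / det(I−A) ≈
  [   1.0714     0.7143]
  [   0.1786     1.7857]
Δx = (I − A)⁻¹ Δd with Δd having -30 in the Aerospace component and 0 elsewhere.
So Δx_M = L_MA · (-30), where L_MA = adj(I−A)_MA / det(I−A) = 0.40 / 0.5600.
Δx_M = 0.40 × (-30) / 0.5600 = -12.00 / 0.5600 ≈ -21.43.

Δx_M = -21.43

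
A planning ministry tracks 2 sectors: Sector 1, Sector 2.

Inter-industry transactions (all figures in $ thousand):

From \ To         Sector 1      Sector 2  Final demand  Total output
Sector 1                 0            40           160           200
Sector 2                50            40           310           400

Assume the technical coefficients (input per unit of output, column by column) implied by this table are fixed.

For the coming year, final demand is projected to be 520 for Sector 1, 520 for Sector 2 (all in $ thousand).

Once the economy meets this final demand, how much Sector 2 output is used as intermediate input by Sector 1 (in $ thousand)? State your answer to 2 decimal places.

z_21 = 148.57

Technical coefficients a_ij = z_ij / X_j:
  a_11 = 0/200 = 0.00, a_21 = 50/200 = 0.25
  a_12 = 40/400 = 0.10, a_22 = 40/400 = 0.10
I − A =
  [   1.00    -0.10]
  [  -0.25     0.90]
det(I−A) = (1.00)(0.90) − (-0.10)(-0.25) = 0.8750
adj(I−A) = [[0.90, 0.10], [0.25, 1.00]]
(I − A)⁻¹ = adj(I−A) / det(I−A) ≈
  [   1.0286     0.1143]
  [   0.2857     1.1429]
First solve x = (I − A)⁻¹ d = adj(I−A)·d / det(I−A); in particular x_1 = (0.90·520 + 0.10·520) / 0.8750 = 520.00 / 0.8750 ≈ 594.2857.
Intermediate flow from 2 to 1: z_21 = a_21 · x_1 = 0.25 × 520.00 / 0.8750 = 130.00 / 0.8750 ≈ 148.57.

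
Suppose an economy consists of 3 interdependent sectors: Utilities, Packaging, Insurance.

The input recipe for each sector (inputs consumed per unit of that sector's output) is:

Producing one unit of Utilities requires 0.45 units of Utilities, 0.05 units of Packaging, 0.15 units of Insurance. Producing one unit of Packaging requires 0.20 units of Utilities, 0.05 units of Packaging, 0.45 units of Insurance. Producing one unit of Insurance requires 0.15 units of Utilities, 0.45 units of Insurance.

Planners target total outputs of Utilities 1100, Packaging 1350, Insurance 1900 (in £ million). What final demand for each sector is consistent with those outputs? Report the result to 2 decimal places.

I − A =
  [   0.55    -0.20    -0.15]
  [  -0.05     0.95     0.00]
  [  -0.15    -0.45     0.55]
d = (I − A) x:
  d_1 = (+0.55)·1100 + (-0.20)·1350 + (-0.15)·1900 = 50.00
  d_2 = (-0.05)·1100 + (+0.95)·1350 + (+0.00)·1900 = 1227.50
  d_3 = (-0.15)·1100 + (-0.45)·1350 + (+0.55)·1900 = 272.50

d_1 = 50.00, d_2 = 1227.50, d_3 = 272.50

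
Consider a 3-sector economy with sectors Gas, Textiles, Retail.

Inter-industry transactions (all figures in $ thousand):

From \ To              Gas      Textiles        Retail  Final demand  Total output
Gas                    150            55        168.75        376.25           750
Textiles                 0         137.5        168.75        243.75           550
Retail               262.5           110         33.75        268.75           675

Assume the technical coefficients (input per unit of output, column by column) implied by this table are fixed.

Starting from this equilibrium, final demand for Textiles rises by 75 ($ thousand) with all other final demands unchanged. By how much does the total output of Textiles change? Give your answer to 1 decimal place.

Δx_T = 110.7

Technical coefficients a_ij = z_ij / X_j:
  a_GG = 150/750 = 0.20, a_TG = 0/750 = 0.00, a_RG = 262.5/750 = 0.35
  a_GT = 55/550 = 0.10, a_TT = 137.5/550 = 0.25, a_RT = 110/550 = 0.20
  a_GR = 168.75/675 = 0.25, a_TR = 168.75/675 = 0.25, a_RR = 33.75/675 = 0.05
I − A =
  [   0.80    -0.10    -0.25]
  [   0.00     0.75    -0.25]
  [  -0.35    -0.20     0.95]
Cofactors of I−A, C_ij = (−1)^(i+j)·(minor ij) (rows/columns in the sector order above):
  C_11 = (0.75)(0.95) − (-0.25)(-0.20) = 0.6625
  C_12 = −[(0.00)(0.95) − (-0.25)(-0.35)] = 0.0875
  C_13 = (0.00)(-0.20) − (0.75)(-0.35) = 0.2625
  C_21 = −[(-0.10)(0.95) − (-0.25)(-0.20)] = 0.1450
  C_22 = (0.80)(0.95) − (-0.25)(-0.35) = 0.6725
  C_23 = −[(0.80)(-0.20) − (-0.10)(-0.35)] = 0.1950
  C_31 = (-0.10)(-0.25) − (-0.25)(0.75) = 0.2125
  C_32 = −[(0.80)(-0.25) − (-0.25)(0.00)] = 0.2000
  C_33 = (0.80)(0.75) − (-0.10)(0.00) = 0.6000
det(I−A) = Σ_j (I−A)_1j·C_1j = (0.80)(0.6625) + (-0.10)(0.0875) + (-0.25)(0.2625) = 0.455625
adj(I−A) = Cᵀ =
  [ 0.6625   0.1450   0.2125]
  [ 0.0875   0.6725   0.2000]
  [ 0.2625   0.1950   0.6000]
(I − A)⁻¹ = adj(I−A) / det(I−A) ≈
  [   1.4540     0.3182     0.4664]
  [   0.1920     1.4760     0.4390]
  [   0.5761     0.4280     1.3169]
Δx = (I − A)⁻¹ Δd with Δd having +75 in the Textiles component and 0 elsewhere.
So Δx_T = L_TT · (+75), where L_TT = adj(I−A)_TT / det(I−A) = 0.6725 / 0.455625.
Δx_T = 0.6725 × (+75) / 0.455625 = 50.4375 / 0.455625 ≈ 110.7.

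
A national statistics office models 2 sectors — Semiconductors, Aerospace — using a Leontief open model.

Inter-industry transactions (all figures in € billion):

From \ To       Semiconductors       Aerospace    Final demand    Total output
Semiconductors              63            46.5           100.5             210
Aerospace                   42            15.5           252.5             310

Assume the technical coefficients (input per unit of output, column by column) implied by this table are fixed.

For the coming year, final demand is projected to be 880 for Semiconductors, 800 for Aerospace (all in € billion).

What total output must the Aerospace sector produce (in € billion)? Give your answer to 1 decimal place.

Technical coefficients a_ij = z_ij / X_j:
  a_11 = 63/210 = 0.30, a_21 = 42/210 = 0.20
  a_12 = 46.5/310 = 0.15, a_22 = 15.5/310 = 0.05
I − A =
  [   0.70    -0.15]
  [  -0.20     0.95]
det(I−A) = (0.70)(0.95) − (-0.15)(-0.20) = 0.6350
adj(I−A) = [[0.95, 0.15], [0.20, 0.70]]
(I − A)⁻¹ = adj(I−A) / det(I−A) ≈
  [   1.4961     0.2362]
  [   0.3150     1.1024]
x = (I − A)⁻¹ d = adj(I−A)·d / det(I−A), with det(I−A) = 0.6350:
  x_1 = (0.95·880 + 0.15·800) / 0.6350 = 956.00 / 0.6350 ≈ 1505.5
  x_2 = (0.20·880 + 0.70·800) / 0.6350 = 736.00 / 0.6350 ≈ 1159.1

x_2 = 1159.1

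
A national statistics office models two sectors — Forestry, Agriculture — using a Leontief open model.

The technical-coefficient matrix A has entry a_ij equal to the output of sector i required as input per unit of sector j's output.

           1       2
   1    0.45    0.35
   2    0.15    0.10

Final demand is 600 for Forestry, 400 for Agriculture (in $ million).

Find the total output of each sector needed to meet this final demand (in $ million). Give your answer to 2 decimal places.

x_1 = 1536.72, x_2 = 700.56

I − A =
  [   0.55    -0.35]
  [  -0.15     0.90]
det(I−A) = (0.55)(0.90) − (-0.35)(-0.15) = 0.4425
adj(I−A) = [[0.90, 0.35], [0.15, 0.55]]
(I − A)⁻¹ = adj(I−A) / det(I−A) ≈
  [   2.0339     0.7910]
  [   0.3390     1.2429]
x = (I − A)⁻¹ d = adj(I−A)·d / det(I−A), with det(I−A) = 0.4425:
  x_1 = (0.90·600 + 0.35·400) / 0.4425 = 680.00 / 0.4425 ≈ 1536.72
  x_2 = (0.15·600 + 0.55·400) / 0.4425 = 310.00 / 0.4425 ≈ 700.56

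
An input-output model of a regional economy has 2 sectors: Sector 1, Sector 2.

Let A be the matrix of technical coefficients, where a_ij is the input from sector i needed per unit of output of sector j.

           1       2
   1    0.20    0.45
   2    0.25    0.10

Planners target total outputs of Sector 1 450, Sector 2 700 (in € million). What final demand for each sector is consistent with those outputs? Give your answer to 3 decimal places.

I − A =
  [   0.80    -0.45]
  [  -0.25     0.90]
d = (I − A) x:
  d_1 = (+0.80)·450 + (-0.45)·700 = 45.000
  d_2 = (-0.25)·450 + (+0.90)·700 = 517.500

d_1 = 45.000, d_2 = 517.500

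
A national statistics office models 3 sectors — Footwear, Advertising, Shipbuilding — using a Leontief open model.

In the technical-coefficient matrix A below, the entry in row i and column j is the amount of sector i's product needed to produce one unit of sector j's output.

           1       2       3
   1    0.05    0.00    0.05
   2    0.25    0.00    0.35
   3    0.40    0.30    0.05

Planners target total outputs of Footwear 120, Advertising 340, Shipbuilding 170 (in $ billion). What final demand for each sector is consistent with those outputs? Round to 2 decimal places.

d_1 = 105.50, d_2 = 250.50, d_3 = 11.50

I − A =
  [   0.95     0.00    -0.05]
  [  -0.25     1.00    -0.35]
  [  -0.40    -0.30     0.95]
d = (I − A) x:
  d_1 = (+0.95)·120 + (+0.00)·340 + (-0.05)·170 = 105.50
  d_2 = (-0.25)·120 + (+1.00)·340 + (-0.35)·170 = 250.50
  d_3 = (-0.40)·120 + (-0.30)·340 + (+0.95)·170 = 11.50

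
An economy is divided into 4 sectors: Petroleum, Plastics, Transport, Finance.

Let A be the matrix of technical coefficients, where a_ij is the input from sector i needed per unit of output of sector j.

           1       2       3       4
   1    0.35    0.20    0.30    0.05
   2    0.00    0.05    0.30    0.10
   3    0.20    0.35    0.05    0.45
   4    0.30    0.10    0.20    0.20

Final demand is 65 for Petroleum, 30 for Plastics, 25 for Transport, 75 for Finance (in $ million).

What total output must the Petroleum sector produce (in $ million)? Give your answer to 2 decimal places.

x_1 = 303.78

I − A =
  [   0.65    -0.20    -0.30    -0.05]
  [   0.00     0.95    -0.30    -0.10]
  [  -0.20    -0.35     0.95    -0.45]
  [  -0.30    -0.10    -0.20     0.80]
Compute the cofactors C_ij = (−1)^(i+j)·(3×3 minor ij) of I−A; the adjugate is their transpose:
adj(I−A) = Cᵀ =
  [ 0.522500   0.239750   0.288000   0.224625]
  [ 0.121000   0.330750   0.173500   0.146500]
  [ 0.288750   0.266000   0.467250   0.314125]
  [ 0.283250   0.197750   0.246500   0.449375]
det(I−A) = Σ_j (I−A)_1j·C_1j = (0.65)(0.522500) + (-0.20)(0.121000) + (-0.30)(0.288750) + (-0.05)(0.283250) = 0.2146375
(I − A)⁻¹ = adj(I−A) / det(I−A) ≈
  [   2.4343     1.1170     1.3418     1.0465]
  [   0.5637     1.5410     0.8083     0.6825]
  [   1.3453     1.2393     2.1769     1.4635]
  [   1.3197     0.9213     1.1484     2.0936]
x = (I − A)⁻¹ d = adj(I−A)·d / det(I−A), with det(I−A) = 0.2146375:
  x_1 = (0.522500·65 + 0.239750·30 + 0.288000·25 + 0.224625·75) / 0.2146375 = 65.201875 / 0.2146375 ≈ 303.78
  x_2 = (0.121000·65 + 0.330750·30 + 0.173500·25 + 0.146500·75) / 0.2146375 = 33.1125 / 0.2146375 ≈ 154.27
  x_3 = (0.288750·65 + 0.266000·30 + 0.467250·25 + 0.314125·75) / 0.2146375 = 61.989375 / 0.2146375 ≈ 288.81
  x_4 = (0.283250·65 + 0.197750·30 + 0.246500·25 + 0.449375·75) / 0.2146375 = 64.209375 / 0.2146375 ≈ 299.15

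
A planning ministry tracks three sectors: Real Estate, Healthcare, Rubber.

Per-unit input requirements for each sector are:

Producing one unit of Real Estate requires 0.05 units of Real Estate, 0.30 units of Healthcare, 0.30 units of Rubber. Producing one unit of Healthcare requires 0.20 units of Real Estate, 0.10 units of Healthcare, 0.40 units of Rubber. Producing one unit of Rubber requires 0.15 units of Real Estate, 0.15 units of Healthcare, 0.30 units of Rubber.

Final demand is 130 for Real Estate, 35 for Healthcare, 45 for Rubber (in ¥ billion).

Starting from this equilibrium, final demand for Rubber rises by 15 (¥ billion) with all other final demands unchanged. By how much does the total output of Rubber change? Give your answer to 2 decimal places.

I − A =
  [   0.95    -0.20    -0.15]
  [  -0.30     0.90    -0.15]
  [  -0.30    -0.40     0.70]
Cofactors of I−A, C_ij = (−1)^(i+j)·(minor ij) (rows/columns in the sector order above):
  C_11 = (0.90)(0.70) − (-0.15)(-0.40) = 0.5700
  C_12 = −[(-0.30)(0.70) − (-0.15)(-0.30)] = 0.2550
  C_13 = (-0.30)(-0.40) − (0.90)(-0.30) = 0.3900
  C_21 = −[(-0.20)(0.70) − (-0.15)(-0.40)] = 0.2000
  C_22 = (0.95)(0.70) − (-0.15)(-0.30) = 0.6200
  C_23 = −[(0.95)(-0.40) − (-0.20)(-0.30)] = 0.4400
  C_31 = (-0.20)(-0.15) − (-0.15)(0.90) = 0.1650
  C_32 = −[(0.95)(-0.15) − (-0.15)(-0.30)] = 0.1875
  C_33 = (0.95)(0.90) − (-0.20)(-0.30) = 0.7950
det(I−A) = Σ_j (I−A)_1j·C_1j = (0.95)(0.5700) + (-0.20)(0.2550) + (-0.15)(0.3900) = 0.4320
adj(I−A) = Cᵀ =
  [ 0.5700   0.2000   0.1650]
  [ 0.2550   0.6200   0.1875]
  [ 0.3900   0.4400   0.7950]
(I − A)⁻¹ = adj(I−A) / det(I−A) ≈
  [   1.3194     0.4630     0.3819]
  [   0.5903     1.4352     0.4340]
  [   0.9028     1.0185     1.8403]
Δx = (I − A)⁻¹ Δd with Δd having +15 in the Rubber component and 0 elsewhere.
So Δx_3 = L_33 · (+15), where L_33 = adj(I−A)_33 / det(I−A) = 0.7950 / 0.4320.
Δx_3 = 0.7950 × (+15) / 0.4320 = 11.925 / 0.4320 ≈ 27.60.

Δx_3 = 27.60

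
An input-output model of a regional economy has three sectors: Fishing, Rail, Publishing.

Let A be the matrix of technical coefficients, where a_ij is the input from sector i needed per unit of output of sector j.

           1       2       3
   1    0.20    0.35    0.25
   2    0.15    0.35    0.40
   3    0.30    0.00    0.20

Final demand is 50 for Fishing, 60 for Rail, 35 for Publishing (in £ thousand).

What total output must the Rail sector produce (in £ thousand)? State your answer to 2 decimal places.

x_2 = 206.22

I − A =
  [   0.80    -0.35    -0.25]
  [  -0.15     0.65    -0.40]
  [  -0.30     0.00     0.80]
Cofactors of I−A, C_ij = (−1)^(i+j)·(minor ij) (rows/columns in the sector order above):
  C_11 = (0.65)(0.80) − (-0.40)(0.00) = 0.5200
  C_12 = −[(-0.15)(0.80) − (-0.40)(-0.30)] = 0.2400
  C_13 = (-0.15)(0.00) − (0.65)(-0.30) = 0.1950
  C_21 = −[(-0.35)(0.80) − (-0.25)(0.00)] = 0.2800
  C_22 = (0.80)(0.80) − (-0.25)(-0.30) = 0.5650
  C_23 = −[(0.80)(0.00) − (-0.35)(-0.30)] = 0.1050
  C_31 = (-0.35)(-0.40) − (-0.25)(0.65) = 0.3025
  C_32 = −[(0.80)(-0.40) − (-0.25)(-0.15)] = 0.3575
  C_33 = (0.80)(0.65) − (-0.35)(-0.15) = 0.4675
det(I−A) = Σ_j (I−A)_1j·C_1j = (0.80)(0.5200) + (-0.35)(0.2400) + (-0.25)(0.1950) = 0.28325
adj(I−A) = Cᵀ =
  [ 0.5200   0.2800   0.3025]
  [ 0.2400   0.5650   0.3575]
  [ 0.1950   0.1050   0.4675]
(I − A)⁻¹ = adj(I−A) / det(I−A) ≈
  [   1.8358     0.9885     1.0680]
  [   0.8473     1.9947     1.2621]
  [   0.6884     0.3707     1.6505]
x = (I − A)⁻¹ d = adj(I−A)·d / det(I−A), with det(I−A) = 0.28325:
  x_1 = (0.5200·50 + 0.2800·60 + 0.3025·35) / 0.28325 = 53.3875 / 0.28325 ≈ 188.48
  x_2 = (0.2400·50 + 0.5650·60 + 0.3575·35) / 0.28325 = 58.4125 / 0.28325 ≈ 206.22
  x_3 = (0.1950·50 + 0.1050·60 + 0.4675·35) / 0.28325 = 32.4125 / 0.28325 ≈ 114.43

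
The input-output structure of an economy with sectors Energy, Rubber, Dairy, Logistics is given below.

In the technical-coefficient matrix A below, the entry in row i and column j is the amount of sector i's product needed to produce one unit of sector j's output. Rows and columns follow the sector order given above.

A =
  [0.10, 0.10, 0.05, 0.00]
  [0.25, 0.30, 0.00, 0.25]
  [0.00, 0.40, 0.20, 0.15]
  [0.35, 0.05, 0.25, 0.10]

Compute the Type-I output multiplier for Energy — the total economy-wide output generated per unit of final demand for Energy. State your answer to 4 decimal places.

m_1 = 2.9435

I − A =
  [   0.90    -0.10    -0.05     0.00]
  [  -0.25     0.70     0.00    -0.25]
  [   0.00    -0.40     0.80    -0.15]
  [  -0.35    -0.05    -0.25     0.90]
Compute the cofactors C_ij = (−1)^(i+j)·(3×3 minor ij) of I−A; the adjugate is their transpose:
adj(I−A) = Cᵀ =
  [ 0.442750   0.086625   0.037125   0.030250]
  [ 0.240625   0.611625   0.071875   0.181875]
  [ 0.163625   0.336000   0.524500   0.180750]
  [ 0.231000   0.161000   0.164125   0.479000]
det(I−A) = Σ_j (I−A)_1j·C_1j = (0.90)(0.442750) + (-0.10)(0.240625) + (-0.05)(0.163625) + (0.00)(0.231000) = 0.36623125
(I − A)⁻¹ = adj(I−A) / det(I−A) ≈
  [   1.20894     0.23653     0.10137     0.08260]
  [   0.65703     1.67005     0.19626     0.49661]
  [   0.44678     0.91745     1.43216     0.49354]
  [   0.63075     0.43961     0.44815     1.30792]
The output multiplier for sector j is the column-j sum of the Leontief inverse (I − A)⁻¹ = adj(I−A) / det(I−A).
Column 1 of adj(I−A): (0.442750, 0.240625, 0.163625, 0.231000); det(I−A) = 0.36623125.
m_1 = (0.442750 + 0.240625 + 0.163625 + 0.231000) / 0.36623125 = 1.078 / 0.36623125 ≈ 2.9435.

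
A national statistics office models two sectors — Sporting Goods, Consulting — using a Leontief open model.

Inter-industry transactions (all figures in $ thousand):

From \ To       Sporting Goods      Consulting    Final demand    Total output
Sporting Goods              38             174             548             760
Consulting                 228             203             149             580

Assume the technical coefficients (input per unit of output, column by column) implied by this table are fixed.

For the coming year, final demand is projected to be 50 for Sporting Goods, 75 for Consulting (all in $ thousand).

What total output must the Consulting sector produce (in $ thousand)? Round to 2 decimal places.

x_C = 163.51

Technical coefficients a_ij = z_ij / X_j:
  a_SS = 38/760 = 0.05, a_CS = 228/760 = 0.30
  a_SC = 174/580 = 0.30, a_CC = 203/580 = 0.35
I − A =
  [   0.95    -0.30]
  [  -0.30     0.65]
det(I−A) = (0.95)(0.65) − (-0.30)(-0.30) = 0.5275
adj(I−A) = [[0.65, 0.30], [0.30, 0.95]]
(I − A)⁻¹ = adj(I−A) / det(I−A) ≈
  [   1.2322     0.5687]
  [   0.5687     1.8009]
x = (I − A)⁻¹ d = adj(I−A)·d / det(I−A), with det(I−A) = 0.5275:
  x_S = (0.65·50 + 0.30·75) / 0.5275 = 55.00 / 0.5275 ≈ 104.27
  x_C = (0.30·50 + 0.95·75) / 0.5275 = 86.25 / 0.5275 ≈ 163.51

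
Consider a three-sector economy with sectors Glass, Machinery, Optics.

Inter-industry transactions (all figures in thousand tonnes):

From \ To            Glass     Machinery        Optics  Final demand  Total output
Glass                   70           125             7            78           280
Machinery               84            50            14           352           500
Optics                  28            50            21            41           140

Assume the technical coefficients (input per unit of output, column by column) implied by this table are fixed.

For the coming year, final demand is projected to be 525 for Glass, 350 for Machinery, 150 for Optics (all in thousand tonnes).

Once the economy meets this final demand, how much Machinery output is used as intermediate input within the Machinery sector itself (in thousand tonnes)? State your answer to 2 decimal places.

Technical coefficients a_ij = z_ij / X_j:
  a_GG = 70/280 = 0.25, a_MG = 84/280 = 0.30, a_OG = 28/280 = 0.10
  a_GM = 125/500 = 0.25, a_MM = 50/500 = 0.10, a_OM = 50/500 = 0.10
  a_GO = 7/140 = 0.05, a_MO = 14/140 = 0.10, a_OO = 21/140 = 0.15
I − A =
  [   0.75    -0.25    -0.05]
  [  -0.30     0.90    -0.10]
  [  -0.10    -0.10     0.85]
Cofactors of I−A, C_ij = (−1)^(i+j)·(minor ij) (rows/columns in the sector order above):
  C_11 = (0.90)(0.85) − (-0.10)(-0.10) = 0.7550
  C_12 = −[(-0.30)(0.85) − (-0.10)(-0.10)] = 0.2650
  C_13 = (-0.30)(-0.10) − (0.90)(-0.10) = 0.1200
  C_21 = −[(-0.25)(0.85) − (-0.05)(-0.10)] = 0.2175
  C_22 = (0.75)(0.85) − (-0.05)(-0.10) = 0.6325
  C_23 = −[(0.75)(-0.10) − (-0.25)(-0.10)] = 0.1000
  C_31 = (-0.25)(-0.10) − (-0.05)(0.90) = 0.0700
  C_32 = −[(0.75)(-0.10) − (-0.05)(-0.30)] = 0.0900
  C_33 = (0.75)(0.90) − (-0.25)(-0.30) = 0.6000
det(I−A) = Σ_j (I−A)_1j·C_1j = (0.75)(0.7550) + (-0.25)(0.2650) + (-0.05)(0.1200) = 0.4940
adj(I−A) = Cᵀ =
  [ 0.7550   0.2175   0.0700]
  [ 0.2650   0.6325   0.0900]
  [ 0.1200   0.1000   0.6000]
(I − A)⁻¹ = adj(I−A) / det(I−A) ≈
  [   1.5283     0.4403     0.1417]
  [   0.5364     1.2804     0.1822]
  [   0.2429     0.2024     1.2146]
First solve x = (I − A)⁻¹ d = adj(I−A)·d / det(I−A); in particular x_M = (0.2650·525 + 0.6325·350 + 0.0900·150) / 0.4940 = 374.00 / 0.4940 ≈ 757.0850.
Intermediate flow from M to M: z_MM = a_MM · x_M = 0.10 × 374.00 / 0.4940 = 37.40 / 0.4940 ≈ 75.71.

z_MM = 75.71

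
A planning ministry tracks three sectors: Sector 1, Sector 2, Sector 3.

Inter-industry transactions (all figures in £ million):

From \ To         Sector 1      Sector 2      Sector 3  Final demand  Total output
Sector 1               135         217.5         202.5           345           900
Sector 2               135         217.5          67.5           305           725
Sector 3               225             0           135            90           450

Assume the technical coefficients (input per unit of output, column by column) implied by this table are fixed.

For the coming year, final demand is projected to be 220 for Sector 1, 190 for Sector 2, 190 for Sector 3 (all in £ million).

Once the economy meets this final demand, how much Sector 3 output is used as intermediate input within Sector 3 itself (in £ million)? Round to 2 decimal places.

z_33 = 159.92

Technical coefficients a_ij = z_ij / X_j:
  a_11 = 135/900 = 0.15, a_21 = 135/900 = 0.15, a_31 = 225/900 = 0.25
  a_12 = 217.5/725 = 0.30, a_22 = 217.5/725 = 0.30, a_32 = 0/725 = 0.00
  a_13 = 202.5/450 = 0.45, a_23 = 67.5/450 = 0.15, a_33 = 135/450 = 0.30
I − A =
  [   0.85    -0.30    -0.45]
  [  -0.15     0.70    -0.15]
  [  -0.25     0.00     0.70]
Cofactors of I−A, C_ij = (−1)^(i+j)·(minor ij) (rows/columns in the sector order above):
  C_11 = (0.70)(0.70) − (-0.15)(0.00) = 0.4900
  C_12 = −[(-0.15)(0.70) − (-0.15)(-0.25)] = 0.1425
  C_13 = (-0.15)(0.00) − (0.70)(-0.25) = 0.1750
  C_21 = −[(-0.30)(0.70) − (-0.45)(0.00)] = 0.2100
  C_22 = (0.85)(0.70) − (-0.45)(-0.25) = 0.4825
  C_23 = −[(0.85)(0.00) − (-0.30)(-0.25)] = 0.0750
  C_31 = (-0.30)(-0.15) − (-0.45)(0.70) = 0.3600
  C_32 = −[(0.85)(-0.15) − (-0.45)(-0.15)] = 0.1950
  C_33 = (0.85)(0.70) − (-0.30)(-0.15) = 0.5500
det(I−A) = Σ_j (I−A)_1j·C_1j = (0.85)(0.4900) + (-0.30)(0.1425) + (-0.45)(0.1750) = 0.2950
adj(I−A) = Cᵀ =
  [ 0.4900   0.2100   0.3600]
  [ 0.1425   0.4825   0.1950]
  [ 0.1750   0.0750   0.5500]
(I − A)⁻¹ = adj(I−A) / det(I−A) ≈
  [   1.6610     0.7119     1.2203]
  [   0.4831     1.6356     0.6610]
  [   0.5932     0.2542     1.8644]
First solve x = (I − A)⁻¹ d = adj(I−A)·d / det(I−A); in particular x_3 = (0.1750·220 + 0.0750·190 + 0.5500·190) / 0.2950 = 157.25 / 0.2950 ≈ 533.0508.
Intermediate flow from 3 to 3: z_33 = a_33 · x_3 = 0.30 × 157.25 / 0.2950 = 47.175 / 0.2950 ≈ 159.92.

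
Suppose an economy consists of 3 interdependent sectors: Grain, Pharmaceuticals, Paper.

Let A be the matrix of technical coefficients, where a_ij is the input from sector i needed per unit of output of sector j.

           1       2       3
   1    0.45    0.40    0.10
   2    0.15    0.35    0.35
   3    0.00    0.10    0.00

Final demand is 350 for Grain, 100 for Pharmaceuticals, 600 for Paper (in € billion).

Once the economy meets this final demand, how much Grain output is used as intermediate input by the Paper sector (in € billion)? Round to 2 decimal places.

z_13 = 68.38

I − A =
  [   0.55    -0.40    -0.10]
  [  -0.15     0.65    -0.35]
  [   0.00    -0.10     1.00]
Cofactors of I−A, C_ij = (−1)^(i+j)·(minor ij) (rows/columns in the sector order above):
  C_11 = (0.65)(1.00) − (-0.35)(-0.10) = 0.6150
  C_12 = −[(-0.15)(1.00) − (-0.35)(0.00)] = 0.1500
  C_13 = (-0.15)(-0.10) − (0.65)(0.00) = 0.0150
  C_21 = −[(-0.40)(1.00) − (-0.10)(-0.10)] = 0.4100
  C_22 = (0.55)(1.00) − (-0.10)(0.00) = 0.5500
  C_23 = −[(0.55)(-0.10) − (-0.40)(0.00)] = 0.0550
  C_31 = (-0.40)(-0.35) − (-0.10)(0.65) = 0.2050
  C_32 = −[(0.55)(-0.35) − (-0.10)(-0.15)] = 0.2075
  C_33 = (0.55)(0.65) − (-0.40)(-0.15) = 0.2975
det(I−A) = Σ_j (I−A)_1j·C_1j = (0.55)(0.6150) + (-0.40)(0.1500) + (-0.10)(0.0150) = 0.27675
adj(I−A) = Cᵀ =
  [ 0.6150   0.4100   0.2050]
  [ 0.1500   0.5500   0.2075]
  [ 0.0150   0.0550   0.2975]
(I − A)⁻¹ = adj(I−A) / det(I−A) ≈
  [   2.2222     1.4815     0.7407]
  [   0.5420     1.9874     0.7498]
  [   0.0542     0.1987     1.0750]
First solve x = (I − A)⁻¹ d = adj(I−A)·d / det(I−A); in particular x_3 = (0.0150·350 + 0.0550·100 + 0.2975·600) / 0.27675 = 189.25 / 0.27675 ≈ 683.8302.
Intermediate flow from 1 to 3: z_13 = a_13 · x_3 = 0.10 × 189.25 / 0.27675 = 18.925 / 0.27675 ≈ 68.38.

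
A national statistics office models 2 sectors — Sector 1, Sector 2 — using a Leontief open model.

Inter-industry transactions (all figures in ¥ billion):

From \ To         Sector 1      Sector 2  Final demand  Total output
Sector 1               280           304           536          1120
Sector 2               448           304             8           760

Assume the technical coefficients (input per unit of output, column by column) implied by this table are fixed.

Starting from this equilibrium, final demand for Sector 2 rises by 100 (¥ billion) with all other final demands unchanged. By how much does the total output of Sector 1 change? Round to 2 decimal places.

Technical coefficients a_ij = z_ij / X_j:
  a_11 = 280/1120 = 0.25, a_21 = 448/1120 = 0.40
  a_12 = 304/760 = 0.40, a_22 = 304/760 = 0.40
I − A =
  [   0.75    -0.40]
  [  -0.40     0.60]
det(I−A) = (0.75)(0.60) − (-0.40)(-0.40) = 0.2900
adj(I−A) = [[0.60, 0.40], [0.40, 0.75]]
(I − A)⁻¹ = adj(I−A) / det(I−A) ≈
  [   2.0690     1.3793]
  [   1.3793     2.5862]
Δx = (I − A)⁻¹ Δd with Δd having +100 in the Sector 2 component and 0 elsewhere.
So Δx_1 = L_12 · (+100), where L_12 = adj(I−A)_12 / det(I−A) = 0.40 / 0.2900.
Δx_1 = 0.40 × (+100) / 0.2900 = 40.00 / 0.2900 ≈ 137.93.

Δx_1 = 137.93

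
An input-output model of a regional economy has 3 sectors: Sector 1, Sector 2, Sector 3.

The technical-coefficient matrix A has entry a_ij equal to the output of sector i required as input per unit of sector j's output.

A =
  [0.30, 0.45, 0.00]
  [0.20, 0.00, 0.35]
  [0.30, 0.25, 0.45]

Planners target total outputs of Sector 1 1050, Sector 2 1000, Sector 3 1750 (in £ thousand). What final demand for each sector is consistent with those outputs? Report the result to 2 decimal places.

d_1 = 285.00, d_2 = 177.50, d_3 = 397.50

I − A =
  [   0.70    -0.45     0.00]
  [  -0.20     1.00    -0.35]
  [  -0.30    -0.25     0.55]
d = (I − A) x:
  d_1 = (+0.70)·1050 + (-0.45)·1000 + (+0.00)·1750 = 285.00
  d_2 = (-0.20)·1050 + (+1.00)·1000 + (-0.35)·1750 = 177.50
  d_3 = (-0.30)·1050 + (-0.25)·1000 + (+0.55)·1750 = 397.50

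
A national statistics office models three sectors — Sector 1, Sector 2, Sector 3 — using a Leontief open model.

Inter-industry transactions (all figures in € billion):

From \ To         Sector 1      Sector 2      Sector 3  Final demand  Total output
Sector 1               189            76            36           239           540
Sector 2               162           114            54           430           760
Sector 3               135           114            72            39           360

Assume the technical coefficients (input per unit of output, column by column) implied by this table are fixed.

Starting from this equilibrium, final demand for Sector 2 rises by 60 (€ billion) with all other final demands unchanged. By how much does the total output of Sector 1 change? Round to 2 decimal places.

Δx_1 = 15.25

Technical coefficients a_ij = z_ij / X_j:
  a_11 = 189/540 = 0.35, a_21 = 162/540 = 0.30, a_31 = 135/540 = 0.25
  a_12 = 76/760 = 0.10, a_22 = 114/760 = 0.15, a_32 = 114/760 = 0.15
  a_13 = 36/360 = 0.10, a_23 = 54/360 = 0.15, a_33 = 72/360 = 0.20
I − A =
  [   0.65    -0.10    -0.10]
  [  -0.30     0.85    -0.15]
  [  -0.25    -0.15     0.80]
Cofactors of I−A, C_ij = (−1)^(i+j)·(minor ij) (rows/columns in the sector order above):
  C_11 = (0.85)(0.80) − (-0.15)(-0.15) = 0.6575
  C_12 = −[(-0.30)(0.80) − (-0.15)(-0.25)] = 0.2775
  C_13 = (-0.30)(-0.15) − (0.85)(-0.25) = 0.2575
  C_21 = −[(-0.10)(0.80) − (-0.10)(-0.15)] = 0.0950
  C_22 = (0.65)(0.80) − (-0.10)(-0.25) = 0.4950
  C_23 = −[(0.65)(-0.15) − (-0.10)(-0.25)] = 0.1225
  C_31 = (-0.10)(-0.15) − (-0.10)(0.85) = 0.1000
  C_32 = −[(0.65)(-0.15) − (-0.10)(-0.30)] = 0.1275
  C_33 = (0.65)(0.85) − (-0.10)(-0.30) = 0.5225
det(I−A) = Σ_j (I−A)_1j·C_1j = (0.65)(0.6575) + (-0.10)(0.2775) + (-0.10)(0.2575) = 0.373875
adj(I−A) = Cᵀ =
  [ 0.6575   0.0950   0.1000]
  [ 0.2775   0.4950   0.1275]
  [ 0.2575   0.1225   0.5225]
(I − A)⁻¹ = adj(I−A) / det(I−A) ≈
  [   1.7586     0.2541     0.2675]
  [   0.7422     1.3240     0.3410]
  [   0.6887     0.3276     1.3975]
Δx = (I − A)⁻¹ Δd with Δd having +60 in the Sector 2 component and 0 elsewhere.
So Δx_1 = L_12 · (+60), where L_12 = adj(I−A)_12 / det(I−A) = 0.0950 / 0.373875.
Δx_1 = 0.0950 × (+60) / 0.373875 = 5.70 / 0.373875 ≈ 15.25.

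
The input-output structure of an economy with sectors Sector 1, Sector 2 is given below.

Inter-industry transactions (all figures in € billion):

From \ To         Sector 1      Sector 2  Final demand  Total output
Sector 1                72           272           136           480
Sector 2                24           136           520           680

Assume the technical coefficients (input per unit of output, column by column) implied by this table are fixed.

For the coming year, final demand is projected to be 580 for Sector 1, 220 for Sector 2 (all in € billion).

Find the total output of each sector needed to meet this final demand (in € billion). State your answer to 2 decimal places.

x_1 = 836.36, x_2 = 327.27

Technical coefficients a_ij = z_ij / X_j:
  a_11 = 72/480 = 0.15, a_21 = 24/480 = 0.05
  a_12 = 272/680 = 0.40, a_22 = 136/680 = 0.20
I − A =
  [   0.85    -0.40]
  [  -0.05     0.80]
det(I−A) = (0.85)(0.80) − (-0.40)(-0.05) = 0.6600
adj(I−A) = [[0.80, 0.40], [0.05, 0.85]]
(I − A)⁻¹ = adj(I−A) / det(I−A) ≈
  [   1.2121     0.6061]
  [   0.0758     1.2879]
x = (I − A)⁻¹ d = adj(I−A)·d / det(I−A), with det(I−A) = 0.6600:
  x_1 = (0.80·580 + 0.40·220) / 0.6600 = 552.00 / 0.6600 ≈ 836.36
  x_2 = (0.05·580 + 0.85·220) / 0.6600 = 216.00 / 0.6600 ≈ 327.27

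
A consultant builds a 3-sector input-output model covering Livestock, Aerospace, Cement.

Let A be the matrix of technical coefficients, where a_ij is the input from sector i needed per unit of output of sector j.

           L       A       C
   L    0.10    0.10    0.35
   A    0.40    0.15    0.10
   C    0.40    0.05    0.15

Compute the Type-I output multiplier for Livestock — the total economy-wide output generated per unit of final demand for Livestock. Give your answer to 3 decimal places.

I − A =
  [   0.90    -0.10    -0.35]
  [  -0.40     0.85    -0.10]
  [  -0.40    -0.05     0.85]
Cofactors of I−A, C_ij = (−1)^(i+j)·(minor ij) (rows/columns in the sector order above):
  C_11 = (0.85)(0.85) − (-0.10)(-0.05) = 0.7175
  C_12 = −[(-0.40)(0.85) − (-0.10)(-0.40)] = 0.3800
  C_13 = (-0.40)(-0.05) − (0.85)(-0.40) = 0.3600
  C_21 = −[(-0.10)(0.85) − (-0.35)(-0.05)] = 0.1025
  C_22 = (0.90)(0.85) − (-0.35)(-0.40) = 0.6250
  C_23 = −[(0.90)(-0.05) − (-0.10)(-0.40)] = 0.0850
  C_31 = (-0.10)(-0.10) − (-0.35)(0.85) = 0.3075
  C_32 = −[(0.90)(-0.10) − (-0.35)(-0.40)] = 0.2300
  C_33 = (0.90)(0.85) − (-0.10)(-0.40) = 0.7250
det(I−A) = Σ_j (I−A)_1j·C_1j = (0.90)(0.7175) + (-0.10)(0.3800) + (-0.35)(0.3600) = 0.48175
adj(I−A) = Cᵀ =
  [ 0.7175   0.1025   0.3075]
  [ 0.3800   0.6250   0.2300]
  [ 0.3600   0.0850   0.7250]
(I − A)⁻¹ = adj(I−A) / det(I−A) ≈
  [   1.4894     0.2128     0.6383]
  [   0.7888     1.2974     0.4774]
  [   0.7473     0.1764     1.5049]
The output multiplier for sector j is the column-j sum of the Leontief inverse (I − A)⁻¹ = adj(I−A) / det(I−A).
Column L of adj(I−A): (0.7175, 0.3800, 0.3600); det(I−A) = 0.48175.
m_L = (0.7175 + 0.3800 + 0.3600) / 0.48175 = 1.4575 / 0.48175 ≈ 3.025.

m_L = 3.025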